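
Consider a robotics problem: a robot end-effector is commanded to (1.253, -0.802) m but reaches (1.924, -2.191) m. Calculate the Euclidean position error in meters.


dx = 1.924 - (1.253) = 0.6710, dy = -2.191 - (-0.802) = -1.3890
err = sqrt(0.450241 + 1.929321) = 1.5426

1.5426 m


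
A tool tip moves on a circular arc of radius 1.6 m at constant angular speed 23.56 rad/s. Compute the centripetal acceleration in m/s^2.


a_c = omega^2 * r = 23.56^2 * 1.6 = 888.1178

888.1178 m/s^2


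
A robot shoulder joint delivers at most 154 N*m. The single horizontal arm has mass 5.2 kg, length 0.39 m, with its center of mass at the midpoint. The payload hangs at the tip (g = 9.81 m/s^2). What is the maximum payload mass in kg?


tau_arm = m_arm*g*(L/2) = 5.2*9.81*0.39/2 = 9.9473 N*m
tau_payload = tau_max - tau_arm = 154 - 9.9473 = 144.0527
m_payload = tau_payload / (g*L) = 144.0527 / (9.81*0.39) = 37.6520

37.6520 kg


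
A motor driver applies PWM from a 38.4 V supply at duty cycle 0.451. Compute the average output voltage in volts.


V_avg = V_supply * D = 38.4*0.451 = 17.3184

17.3184 V


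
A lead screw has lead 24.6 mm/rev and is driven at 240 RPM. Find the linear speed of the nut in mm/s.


v = lead * (RPM/60) = 24.6*240/60 = 98.4000

98.4000 mm/s


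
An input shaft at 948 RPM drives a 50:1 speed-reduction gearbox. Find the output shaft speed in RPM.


omega_out = omega_in / N = 948 / 50 = 18.9600

18.9600 RPM


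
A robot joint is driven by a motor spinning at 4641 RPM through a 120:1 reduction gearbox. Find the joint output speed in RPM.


omega_joint = omega_motor / N = 4641 / 120 = 38.6750

38.6750 RPM


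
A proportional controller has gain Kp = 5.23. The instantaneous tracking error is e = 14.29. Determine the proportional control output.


u_P = Kp * e = 5.23 * 14.29 = 74.7367

74.7367


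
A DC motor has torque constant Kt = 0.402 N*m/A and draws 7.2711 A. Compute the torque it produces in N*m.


tau = Kt * I = 0.402*7.2711 = 2.9230

2.9230 N*m


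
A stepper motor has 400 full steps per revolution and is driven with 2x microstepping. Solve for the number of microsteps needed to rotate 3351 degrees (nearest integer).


step_size = 360/(400*2) = 360/800 = 0.450000 deg
n = 3351/(360/800) = 3351*800/360 = 7446.6667 -> 7447

7447 steps


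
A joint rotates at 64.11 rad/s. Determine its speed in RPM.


RPM = 64.11 * 60/(2*pi) = 612.2054

612.2054 RPM


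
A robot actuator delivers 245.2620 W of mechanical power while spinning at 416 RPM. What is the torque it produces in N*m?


omega = 416 * 2*pi/60 = 43.563418 rad/s
tau = P / omega = 245.2620 / 43.563418 = 5.6300

5.6300 N*m


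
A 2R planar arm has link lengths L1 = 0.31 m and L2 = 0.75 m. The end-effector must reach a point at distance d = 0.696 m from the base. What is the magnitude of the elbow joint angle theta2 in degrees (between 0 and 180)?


cos(th2) = (d^2 - L1^2 - L2^2)/(2*L1*L2) = (0.696^2 - 0.31^2 - 0.75^2)/(2*0.31*0.75) = -0.37458925
th2 = acos(-0.37458925) = 111.9989 deg

111.9989 degrees


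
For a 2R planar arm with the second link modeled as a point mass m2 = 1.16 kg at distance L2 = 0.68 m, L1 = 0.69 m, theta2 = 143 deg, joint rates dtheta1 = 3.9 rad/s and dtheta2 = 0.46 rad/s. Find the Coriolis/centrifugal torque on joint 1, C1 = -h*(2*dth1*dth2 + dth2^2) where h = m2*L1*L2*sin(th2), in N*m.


h = m2*L1*L2*sin(th2) = 1.16*0.69*0.68*sin(143 deg) = 0.327551
C1 = -h*(2*3.9*0.46 + 0.46^2) = -0.327551*3.7996 = -1.2446

-1.2446 N*m


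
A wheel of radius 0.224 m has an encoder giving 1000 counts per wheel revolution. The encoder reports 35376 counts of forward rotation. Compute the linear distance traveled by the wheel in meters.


revs = 35376/1000 = 35.376000
d = revs * 2*pi*r = 35.376000 * 2*pi*0.224 = 49.7894

49.7894 m


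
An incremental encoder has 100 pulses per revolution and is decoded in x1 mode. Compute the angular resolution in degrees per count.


resolution = 360 / (PPR * 1) = 360 / 100 = 3.6000

3.6000 degrees


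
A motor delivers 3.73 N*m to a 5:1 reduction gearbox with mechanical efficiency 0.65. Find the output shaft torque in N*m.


tau_out = tau_in * N * eta = 3.73 * 5 * 0.65 = 12.1225

12.1225 N*m


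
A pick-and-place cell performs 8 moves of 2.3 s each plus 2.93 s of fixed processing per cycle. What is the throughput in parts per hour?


T_cycle = 8*2.3 + 2.93 = 21.3300 s
rate = 3600/T = 168.7764

168.7764 parts/hour


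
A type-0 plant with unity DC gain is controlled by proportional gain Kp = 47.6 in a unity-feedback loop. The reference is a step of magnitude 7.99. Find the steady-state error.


e_ss = R/(1 + Kp) = 7.99/(1 + 47.6) = 7.99/48.6000 = 0.1644

0.1644


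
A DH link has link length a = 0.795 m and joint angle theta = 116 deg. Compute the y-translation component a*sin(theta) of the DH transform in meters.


a*sin(theta) = 0.795*sin(116 deg) = 0.7145

0.7145 m


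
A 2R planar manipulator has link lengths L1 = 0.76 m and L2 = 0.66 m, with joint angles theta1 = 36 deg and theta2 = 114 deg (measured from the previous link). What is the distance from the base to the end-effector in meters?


x = L1*cos(th1) + L2*cos(th1+th2) = 0.043276
y = L1*sin(th1) + L2*sin(th1+th2) = 0.776717
d = sqrt(x^2 + y^2) = sqrt(0.001873 + 0.603289) = 0.7779

0.7779 m


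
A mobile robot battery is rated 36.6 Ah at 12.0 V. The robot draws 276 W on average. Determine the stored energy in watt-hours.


E = capacity * V = 36.6*12.0 = 439.2000

439.2000 Wh


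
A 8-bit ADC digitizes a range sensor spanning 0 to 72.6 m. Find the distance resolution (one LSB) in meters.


res = range / 2^n = 72.6/2^8 = 72.6/256 = 0.2836

0.2836 m


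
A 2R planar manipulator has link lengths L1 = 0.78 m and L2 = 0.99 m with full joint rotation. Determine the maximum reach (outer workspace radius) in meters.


r_max = L1 + L2 = 0.78 + 0.99 = 1.7700

1.7700 m


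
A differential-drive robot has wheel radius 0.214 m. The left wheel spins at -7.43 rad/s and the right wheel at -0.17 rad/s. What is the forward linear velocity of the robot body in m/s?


v = r*(wR + wL)/2 = 0.214*(-0.17 + -7.43)/2 = -0.8132

-0.8132 m/s


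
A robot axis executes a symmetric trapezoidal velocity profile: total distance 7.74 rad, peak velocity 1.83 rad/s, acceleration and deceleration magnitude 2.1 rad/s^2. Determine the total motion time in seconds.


t_acc = v/a = 1.83/2.1 = 0.871429 s
d_acc = v^2/(2a) = 0.797357 rad (each ramp)
d_cruise = 7.74 - 2*0.797357 = 6.145286 rad
t_cruise = 6.145286/1.83 = 3.358080 s
t_total = 2*0.871429 + 3.358080 = 5.1009

5.1009 s


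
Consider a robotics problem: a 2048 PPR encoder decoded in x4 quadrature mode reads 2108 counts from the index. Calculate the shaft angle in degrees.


angle = counts * 360 / (PPR*4) = 2108 * 360 / 8192 = 92.6367

92.6367 degrees


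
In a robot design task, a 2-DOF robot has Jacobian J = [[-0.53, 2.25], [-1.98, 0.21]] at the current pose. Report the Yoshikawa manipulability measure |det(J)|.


det(J) = -0.53*0.21 - (2.25)*(-1.98) = 4.3437
|det(J)| = 4.3437

4.3437


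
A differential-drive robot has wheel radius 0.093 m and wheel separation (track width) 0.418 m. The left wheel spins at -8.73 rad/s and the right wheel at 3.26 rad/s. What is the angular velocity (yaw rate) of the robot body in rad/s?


omega = r*(wR - wL)/L = 0.093*(3.26 - (-8.73))/0.418 = 2.6676

2.6676 rad/s


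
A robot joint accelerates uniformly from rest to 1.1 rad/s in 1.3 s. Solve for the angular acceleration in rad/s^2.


alpha = delta_omega / t = 1.1 / 1.3 = 0.8462

0.8462 rad/s^2


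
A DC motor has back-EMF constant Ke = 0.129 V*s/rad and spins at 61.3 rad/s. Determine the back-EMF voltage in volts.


V_emf = Ke * omega = 0.129*61.3 = 7.9077

7.9077 V


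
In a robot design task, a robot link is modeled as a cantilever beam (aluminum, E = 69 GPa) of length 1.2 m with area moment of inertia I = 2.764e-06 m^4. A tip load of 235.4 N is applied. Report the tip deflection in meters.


delta = F*L^3/(3*E*I) = 235.4*1.2^3/(3*6.900e+10*2.764e-06)
      = 406.7712/572148 = 7.1095e-04

7.1095e-04 m


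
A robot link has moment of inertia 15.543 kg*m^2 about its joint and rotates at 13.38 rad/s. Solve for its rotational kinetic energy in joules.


KE = (1/2)*I*omega^2 = 0.5*15.543*13.38^2 = 1391.2881

1391.2881 J


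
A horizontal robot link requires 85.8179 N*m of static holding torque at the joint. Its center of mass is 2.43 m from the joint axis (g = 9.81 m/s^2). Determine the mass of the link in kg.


m = tau / (g*L) = 85.8179 / (9.81 * 2.43) = 3.6000

3.6000 kg


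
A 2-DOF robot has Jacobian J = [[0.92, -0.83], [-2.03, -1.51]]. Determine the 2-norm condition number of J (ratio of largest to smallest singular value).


JJ^T eigenvalues: trace(JJ^T) = 7.9363, det(JJ^T) = det(J)^2 = 9.45009081
s_max^2 = (7.9363 + sqrt(25.18449445))/2 = 6.47735777
s_min^2 = (7.9363 - sqrt(25.18449445))/2 = 1.45894223
kappa = s_max/s_min = sqrt(6.47735777/1.45894223) = 2.1071

2.1071


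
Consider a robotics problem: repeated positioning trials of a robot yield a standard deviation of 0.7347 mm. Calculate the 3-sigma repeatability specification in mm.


repeatability = 3*sigma = 3*0.7347 = 2.2041

2.2041 mm


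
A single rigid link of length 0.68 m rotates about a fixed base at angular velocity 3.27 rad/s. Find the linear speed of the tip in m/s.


v = L*omega = 0.68 * 3.27 = 2.2236

2.2236 m/s


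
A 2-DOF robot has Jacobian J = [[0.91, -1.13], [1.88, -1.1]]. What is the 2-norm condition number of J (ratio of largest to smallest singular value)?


JJ^T eigenvalues: trace(JJ^T) = 6.8494, det(JJ^T) = det(J)^2 = 1.26202756
s_max^2 = (6.8494 + sqrt(41.86617012))/2 = 6.65990363
s_min^2 = (6.8494 - sqrt(41.86617012))/2 = 0.18949637
kappa = s_max/s_min = sqrt(6.65990363/0.18949637) = 5.9283

5.9283


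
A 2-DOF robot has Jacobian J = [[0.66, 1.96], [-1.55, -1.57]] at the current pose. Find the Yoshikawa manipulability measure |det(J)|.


det(J) = 0.66*-1.57 - (1.96)*(-1.55) = 2.0018
|det(J)| = 2.0018

2.0018


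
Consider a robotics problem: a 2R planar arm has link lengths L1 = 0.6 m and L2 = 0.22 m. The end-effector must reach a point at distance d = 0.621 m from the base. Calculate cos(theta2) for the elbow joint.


cos(th2) = (d^2 - L1^2 - L2^2)/(2*L1*L2) = (0.621^2 - 0.6^2 - 0.22^2)/(2*0.6*0.22) = -0.0862

-0.0862


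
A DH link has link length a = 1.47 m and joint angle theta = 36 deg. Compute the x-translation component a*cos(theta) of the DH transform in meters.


a*cos(theta) = 1.47*cos(36 deg) = 1.1893

1.1893 m


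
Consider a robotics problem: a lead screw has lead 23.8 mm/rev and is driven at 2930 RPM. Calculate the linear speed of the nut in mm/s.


v = lead * (RPM/60) = 23.8*2930/60 = 1162.2333

1162.2333 mm/s


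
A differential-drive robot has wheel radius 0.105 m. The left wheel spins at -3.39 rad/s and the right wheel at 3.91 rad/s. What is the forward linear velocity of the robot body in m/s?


v = r*(wR + wL)/2 = 0.105*(3.91 + -3.39)/2 = 0.0273

0.0273 m/s


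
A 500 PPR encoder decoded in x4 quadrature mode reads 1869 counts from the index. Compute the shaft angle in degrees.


angle = counts * 360 / (PPR*4) = 1869 * 360 / 2000 = 336.4200

336.4200 degrees


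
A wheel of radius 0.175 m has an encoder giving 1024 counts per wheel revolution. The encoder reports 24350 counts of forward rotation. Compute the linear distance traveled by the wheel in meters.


revs = 24350/1024 = 23.779297
d = revs * 2*pi*r = 23.779297 * 2*pi*0.175 = 26.1467

26.1467 m


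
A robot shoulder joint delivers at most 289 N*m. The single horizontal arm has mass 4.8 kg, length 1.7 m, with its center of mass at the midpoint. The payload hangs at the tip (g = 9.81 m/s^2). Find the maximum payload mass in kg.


tau_arm = m_arm*g*(L/2) = 4.8*9.81*1.7/2 = 40.0248 N*m
tau_payload = tau_max - tau_arm = 289 - 40.0248 = 248.9752
m_payload = tau_payload / (g*L) = 248.9752 / (9.81*1.7) = 14.9293

14.9293 kg


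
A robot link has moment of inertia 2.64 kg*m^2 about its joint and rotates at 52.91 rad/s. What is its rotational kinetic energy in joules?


KE = (1/2)*I*omega^2 = 0.5*2.64*52.91^2 = 3695.2979

3695.2979 J


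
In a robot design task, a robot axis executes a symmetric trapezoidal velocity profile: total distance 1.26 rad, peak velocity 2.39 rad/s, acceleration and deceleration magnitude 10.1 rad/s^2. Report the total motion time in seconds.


t_acc = v/a = 2.39/10.1 = 0.236634 s
d_acc = v^2/(2a) = 0.282777 rad (each ramp)
d_cruise = 1.26 - 2*0.282777 = 0.694446 rad
t_cruise = 0.694446/2.39 = 0.290563 s
t_total = 2*0.236634 + 0.290563 = 0.7638

0.7638 s


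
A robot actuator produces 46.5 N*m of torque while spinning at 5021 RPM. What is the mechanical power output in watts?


omega = 5021 * 2*pi/60 = 525.797890 rad/s
P = tau * omega = 46.5 * 525.797890 = 24449.6019

24449.6019 W


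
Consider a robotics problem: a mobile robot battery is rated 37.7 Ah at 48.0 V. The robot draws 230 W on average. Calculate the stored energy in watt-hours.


E = capacity * V = 37.7*48.0 = 1809.6000

1809.6000 Wh


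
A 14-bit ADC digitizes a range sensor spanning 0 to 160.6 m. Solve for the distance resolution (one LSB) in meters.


res = range / 2^n = 160.6/2^14 = 160.6/16384 = 0.0098

0.0098 m


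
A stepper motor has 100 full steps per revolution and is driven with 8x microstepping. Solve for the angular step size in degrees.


step = 360/(100*8) = 360/800 = 0.4500

0.4500 degrees


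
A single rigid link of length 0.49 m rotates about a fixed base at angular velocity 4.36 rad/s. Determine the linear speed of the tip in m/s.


v = L*omega = 0.49 * 4.36 = 2.1364

2.1364 m/s


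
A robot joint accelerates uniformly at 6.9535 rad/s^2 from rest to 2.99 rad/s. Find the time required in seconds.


t = delta_omega / alpha = 2.99 / 6.9535 = 0.4300

0.4300 s


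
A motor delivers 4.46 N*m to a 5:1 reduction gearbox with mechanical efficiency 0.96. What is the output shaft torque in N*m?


tau_out = tau_in * N * eta = 4.46 * 5 * 0.96 = 21.4080

21.4080 N*m


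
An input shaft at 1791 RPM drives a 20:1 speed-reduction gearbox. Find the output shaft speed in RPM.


omega_out = omega_in / N = 1791 / 20 = 89.5500

89.5500 RPM


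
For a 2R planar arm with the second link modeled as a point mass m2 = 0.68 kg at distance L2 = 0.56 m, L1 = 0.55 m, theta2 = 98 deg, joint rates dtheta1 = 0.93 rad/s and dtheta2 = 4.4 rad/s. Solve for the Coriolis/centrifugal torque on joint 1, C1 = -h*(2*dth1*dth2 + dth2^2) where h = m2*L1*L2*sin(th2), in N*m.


h = m2*L1*L2*sin(th2) = 0.68*0.55*0.56*sin(98 deg) = 0.207402
C1 = -h*(2*0.93*4.4 + 4.4^2) = -0.207402*27.5440 = -5.7127

-5.7127 N*m


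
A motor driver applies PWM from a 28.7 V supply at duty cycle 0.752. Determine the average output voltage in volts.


V_avg = V_supply * D = 28.7*0.752 = 21.5824

21.5824 V


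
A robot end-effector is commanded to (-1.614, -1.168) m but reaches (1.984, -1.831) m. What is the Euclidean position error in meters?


dx = 1.984 - (-1.614) = 3.5980, dy = -1.831 - (-1.168) = -0.6630
err = sqrt(12.945604 + 0.439569) = 3.6586

3.6586 m


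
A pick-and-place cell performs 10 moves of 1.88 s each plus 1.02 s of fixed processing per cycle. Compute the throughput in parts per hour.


T_cycle = 10*1.88 + 1.02 = 19.8200 s
rate = 3600/T = 181.6347

181.6347 parts/hour


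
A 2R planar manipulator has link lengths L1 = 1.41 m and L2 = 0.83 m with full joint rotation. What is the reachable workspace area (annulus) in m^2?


r_max = L1 + L2 = 2.2400, r_min = |L1 - L2| = 0.5800
A = pi*(r_max^2 - r_min^2) = pi*(5.0176 - 0.3364) = 14.7064

14.7064 m^2


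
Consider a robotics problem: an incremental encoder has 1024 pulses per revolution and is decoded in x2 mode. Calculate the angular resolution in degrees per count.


resolution = 360 / (PPR * 2) = 360 / 2048 = 0.1758

0.1758 degrees


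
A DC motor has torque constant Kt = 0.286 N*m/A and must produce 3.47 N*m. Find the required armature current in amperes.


I = tau / Kt = 3.47/0.286 = 12.1329

12.1329 A


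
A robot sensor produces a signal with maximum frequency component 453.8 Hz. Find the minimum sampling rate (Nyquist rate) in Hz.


f_s,min = 2*f_max = 2*453.8 = 907.6000

907.6000 Hz


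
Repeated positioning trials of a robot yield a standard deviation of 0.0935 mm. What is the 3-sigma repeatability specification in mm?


repeatability = 3*sigma = 3*0.0935 = 0.2805

0.2805 mm


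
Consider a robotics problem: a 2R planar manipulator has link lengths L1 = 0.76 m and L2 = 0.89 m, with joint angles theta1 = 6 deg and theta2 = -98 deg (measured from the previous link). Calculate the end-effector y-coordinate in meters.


y = L1*sin(th1) + L2*sin(th1+th2) = 0.76*sin(6 deg) + 0.89*sin(-92 deg) = -0.8100

-0.8100 m


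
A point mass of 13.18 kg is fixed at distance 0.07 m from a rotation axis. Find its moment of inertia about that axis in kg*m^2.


I = m*r^2 = 13.18*0.07^2 = 0.0646

0.0646 kg*m^2


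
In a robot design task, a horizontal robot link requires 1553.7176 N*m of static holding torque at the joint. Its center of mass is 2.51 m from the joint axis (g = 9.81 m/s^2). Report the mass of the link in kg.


m = tau / (g*L) = 1553.7176 / (9.81 * 2.51) = 63.1000

63.1000 kg


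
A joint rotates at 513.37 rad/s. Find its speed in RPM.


RPM = 513.37 * 60/(2*pi) = 4902.3224

4902.3224 RPM


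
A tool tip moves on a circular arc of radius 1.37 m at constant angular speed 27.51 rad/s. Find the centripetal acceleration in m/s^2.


a_c = omega^2 * r = 27.51^2 * 1.37 = 1036.8161

1036.8161 m/s^2


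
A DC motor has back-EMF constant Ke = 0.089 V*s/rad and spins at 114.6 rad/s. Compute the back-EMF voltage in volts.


V_emf = Ke * omega = 0.089*114.6 = 10.1994

10.1994 V


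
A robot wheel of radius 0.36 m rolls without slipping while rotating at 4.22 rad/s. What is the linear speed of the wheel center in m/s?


v = omega * r = 4.22 * 0.36 = 1.5192

1.5192 m/s


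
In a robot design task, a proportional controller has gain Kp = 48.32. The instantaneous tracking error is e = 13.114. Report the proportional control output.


u_P = Kp * e = 48.32 * 13.114 = 633.6685

633.6685


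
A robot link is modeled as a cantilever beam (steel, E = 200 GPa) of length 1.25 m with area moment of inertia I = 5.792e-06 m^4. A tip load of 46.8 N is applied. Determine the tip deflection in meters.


delta = F*L^3/(3*E*I) = 46.8*1.25^3/(3*2.000e+11*5.792e-06)
      = 91.40625/3475200 = 2.6302e-05

2.6302e-05 m


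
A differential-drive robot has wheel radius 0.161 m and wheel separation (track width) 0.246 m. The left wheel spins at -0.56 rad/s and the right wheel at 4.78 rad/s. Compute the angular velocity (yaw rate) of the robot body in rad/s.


omega = r*(wR - wL)/L = 0.161*(4.78 - (-0.56))/0.246 = 3.4949

3.4949 rad/s


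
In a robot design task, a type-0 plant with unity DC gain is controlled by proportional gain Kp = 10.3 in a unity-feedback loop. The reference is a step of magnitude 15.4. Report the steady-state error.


e_ss = R/(1 + Kp) = 15.4/(1 + 10.3) = 15.4/11.3000 = 1.3628

1.3628


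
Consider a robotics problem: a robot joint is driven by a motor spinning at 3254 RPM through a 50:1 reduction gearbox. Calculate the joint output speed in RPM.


omega_joint = omega_motor / N = 3254 / 50 = 65.0800

65.0800 RPM


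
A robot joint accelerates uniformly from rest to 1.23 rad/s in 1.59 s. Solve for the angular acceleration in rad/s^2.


alpha = delta_omega / t = 1.23 / 1.59 = 0.7736

0.7736 rad/s^2


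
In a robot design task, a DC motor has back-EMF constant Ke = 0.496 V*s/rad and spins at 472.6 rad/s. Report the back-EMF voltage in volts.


V_emf = Ke * omega = 0.496*472.6 = 234.4096

234.4096 V


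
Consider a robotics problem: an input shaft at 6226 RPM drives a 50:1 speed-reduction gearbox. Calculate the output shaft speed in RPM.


omega_out = omega_in / N = 6226 / 50 = 124.5200

124.5200 RPM


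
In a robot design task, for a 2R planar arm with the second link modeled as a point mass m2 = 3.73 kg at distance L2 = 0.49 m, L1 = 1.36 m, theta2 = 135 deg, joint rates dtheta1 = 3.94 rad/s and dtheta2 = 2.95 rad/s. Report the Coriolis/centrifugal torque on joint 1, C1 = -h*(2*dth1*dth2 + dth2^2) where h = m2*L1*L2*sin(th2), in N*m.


h = m2*L1*L2*sin(th2) = 3.73*1.36*0.49*sin(135 deg) = 1.757636
C1 = -h*(2*3.94*2.95 + 2.95^2) = -1.757636*31.9485 = -56.1538

-56.1538 N*m


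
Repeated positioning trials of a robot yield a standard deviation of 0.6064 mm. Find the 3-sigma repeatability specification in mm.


repeatability = 3*sigma = 3*0.6064 = 1.8192

1.8192 mm


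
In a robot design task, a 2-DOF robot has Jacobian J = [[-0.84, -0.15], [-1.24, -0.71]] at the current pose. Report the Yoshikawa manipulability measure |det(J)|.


det(J) = -0.84*-0.71 - (-0.15)*(-1.24) = 0.4104
|det(J)| = 0.4104

0.4104


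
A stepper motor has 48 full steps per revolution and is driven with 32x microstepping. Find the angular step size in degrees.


step = 360/(48*32) = 360/1536 = 0.2344

0.2344 degrees


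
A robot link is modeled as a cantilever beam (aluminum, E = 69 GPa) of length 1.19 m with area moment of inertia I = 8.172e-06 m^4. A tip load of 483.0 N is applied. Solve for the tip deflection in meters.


delta = F*L^3/(3*E*I) = 483.0*1.19^3/(3*6.900e+10*8.172e-06)
      = 813.931797/1691604 = 4.8116e-04

4.8116e-04 m


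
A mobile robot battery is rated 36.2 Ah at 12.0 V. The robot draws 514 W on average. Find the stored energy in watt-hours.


E = capacity * V = 36.2*12.0 = 434.4000

434.4000 Wh


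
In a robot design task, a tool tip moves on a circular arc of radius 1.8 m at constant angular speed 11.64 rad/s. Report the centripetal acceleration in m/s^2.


a_c = omega^2 * r = 11.64^2 * 1.8 = 243.8813

243.8813 m/s^2


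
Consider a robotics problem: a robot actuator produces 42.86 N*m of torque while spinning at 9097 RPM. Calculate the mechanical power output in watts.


omega = 9097 * 2*pi/60 = 952.635612 rad/s
P = tau * omega = 42.86 * 952.635612 = 40829.9623

40829.9623 W


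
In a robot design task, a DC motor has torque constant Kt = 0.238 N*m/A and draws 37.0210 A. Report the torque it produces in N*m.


tau = Kt * I = 0.238*37.0210 = 8.8110

8.8110 N*m


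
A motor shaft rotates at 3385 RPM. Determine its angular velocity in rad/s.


omega = 3385 * 2*pi/60 = 354.4764

354.4764 rad/s


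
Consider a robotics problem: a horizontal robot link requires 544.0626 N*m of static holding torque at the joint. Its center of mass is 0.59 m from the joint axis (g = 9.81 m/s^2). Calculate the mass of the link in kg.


m = tau / (g*L) = 544.0626 / (9.81 * 0.59) = 94.0000

94.0000 kg


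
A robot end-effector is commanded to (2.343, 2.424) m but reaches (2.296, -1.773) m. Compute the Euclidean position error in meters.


dx = 2.296 - (2.343) = -0.0470, dy = -1.773 - (2.424) = -4.1970
err = sqrt(0.002209 + 17.614809) = 4.1973

4.1973 m


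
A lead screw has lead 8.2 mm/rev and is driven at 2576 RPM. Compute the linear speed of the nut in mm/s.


v = lead * (RPM/60) = 8.2*2576/60 = 352.0533

352.0533 mm/s


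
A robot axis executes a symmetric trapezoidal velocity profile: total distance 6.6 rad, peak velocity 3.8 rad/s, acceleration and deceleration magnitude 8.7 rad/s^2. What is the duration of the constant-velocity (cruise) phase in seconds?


t_acc = v/a = 0.436782 s, d_acc = v^2/(2a) = 0.829885 rad each
d_cruise = 6.6 - 2*0.829885 = 4.940230 rad
t_cruise = d_cruise/v = 4.940230/3.8 = 1.3001

1.3001 s


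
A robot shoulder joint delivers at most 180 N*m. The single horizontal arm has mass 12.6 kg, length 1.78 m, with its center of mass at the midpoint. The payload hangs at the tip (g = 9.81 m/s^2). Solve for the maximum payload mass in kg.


tau_arm = m_arm*g*(L/2) = 12.6*9.81*1.78/2 = 110.0093 N*m
tau_payload = tau_max - tau_arm = 180 - 110.0093 = 69.9907
m_payload = tau_payload / (g*L) = 69.9907 / (9.81*1.78) = 4.0082

4.0082 kg


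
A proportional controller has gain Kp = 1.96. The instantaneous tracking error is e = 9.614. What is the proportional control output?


u_P = Kp * e = 1.96 * 9.614 = 18.8434

18.8434


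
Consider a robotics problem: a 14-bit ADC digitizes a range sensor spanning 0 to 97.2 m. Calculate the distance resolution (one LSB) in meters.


res = range / 2^n = 97.2/2^14 = 97.2/16384 = 0.0059

0.0059 m


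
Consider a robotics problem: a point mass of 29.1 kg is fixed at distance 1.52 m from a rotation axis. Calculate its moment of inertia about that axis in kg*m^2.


I = m*r^2 = 29.1*1.52^2 = 67.2326

67.2326 kg*m^2


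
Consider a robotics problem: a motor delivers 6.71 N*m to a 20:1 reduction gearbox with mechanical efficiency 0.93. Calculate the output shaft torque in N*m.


tau_out = tau_in * N * eta = 6.71 * 20 * 0.93 = 124.8060

124.8060 N*m


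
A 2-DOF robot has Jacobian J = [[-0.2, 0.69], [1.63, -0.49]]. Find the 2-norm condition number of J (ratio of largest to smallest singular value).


JJ^T eigenvalues: trace(JJ^T) = 3.4131, det(JJ^T) = det(J)^2 = 1.05411289
s_max^2 = (3.4131 + sqrt(7.43280005))/2 = 3.06970810
s_min^2 = (3.4131 - sqrt(7.43280005))/2 = 0.34339190
kappa = s_max/s_min = sqrt(3.06970810/0.34339190) = 2.9899

2.9899


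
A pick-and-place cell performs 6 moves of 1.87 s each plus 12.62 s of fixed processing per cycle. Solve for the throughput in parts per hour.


T_cycle = 6*1.87 + 12.62 = 23.8400 s
rate = 3600/T = 151.0067

151.0067 parts/hour


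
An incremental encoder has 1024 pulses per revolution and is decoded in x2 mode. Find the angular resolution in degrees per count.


resolution = 360 / (PPR * 2) = 360 / 2048 = 0.1758

0.1758 degrees


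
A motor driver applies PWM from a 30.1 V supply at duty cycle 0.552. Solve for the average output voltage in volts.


V_avg = V_supply * D = 30.1*0.552 = 16.6152

16.6152 V


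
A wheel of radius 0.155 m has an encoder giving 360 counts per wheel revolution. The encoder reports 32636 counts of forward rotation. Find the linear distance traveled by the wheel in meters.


revs = 32636/360 = 90.655556
d = revs * 2*pi*r = 90.655556 * 2*pi*0.155 = 88.2889

88.2889 m


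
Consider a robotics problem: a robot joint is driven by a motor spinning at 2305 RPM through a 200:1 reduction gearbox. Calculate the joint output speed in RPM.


omega_joint = omega_motor / N = 2305 / 200 = 11.5250

11.5250 RPM


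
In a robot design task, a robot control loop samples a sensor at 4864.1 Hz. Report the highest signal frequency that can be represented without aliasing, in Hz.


f_max = f_s/2 = 4864.1/2 = 2432.0500

2432.0500 Hz


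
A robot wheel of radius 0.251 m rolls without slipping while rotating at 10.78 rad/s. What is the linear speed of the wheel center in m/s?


v = omega * r = 10.78 * 0.251 = 2.7058

2.7058 m/s


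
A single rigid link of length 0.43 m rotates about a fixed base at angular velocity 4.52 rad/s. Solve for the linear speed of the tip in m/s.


v = L*omega = 0.43 * 4.52 = 1.9436

1.9436 m/s


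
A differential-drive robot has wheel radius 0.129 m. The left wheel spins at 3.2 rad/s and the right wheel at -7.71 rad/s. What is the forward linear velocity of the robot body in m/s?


v = r*(wR + wL)/2 = 0.129*(-7.71 + 3.2)/2 = -0.2909

-0.2909 m/s


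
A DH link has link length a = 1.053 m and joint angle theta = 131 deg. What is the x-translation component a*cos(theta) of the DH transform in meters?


a*cos(theta) = 1.053*cos(131 deg) = -0.6908

-0.6908 m


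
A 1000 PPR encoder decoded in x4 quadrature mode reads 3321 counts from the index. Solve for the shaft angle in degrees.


angle = counts * 360 / (PPR*4) = 3321 * 360 / 4000 = 298.8900

298.8900 degrees


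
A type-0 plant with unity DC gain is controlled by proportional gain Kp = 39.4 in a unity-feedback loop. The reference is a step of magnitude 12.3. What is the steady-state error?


e_ss = R/(1 + Kp) = 12.3/(1 + 39.4) = 12.3/40.4000 = 0.3045

0.3045


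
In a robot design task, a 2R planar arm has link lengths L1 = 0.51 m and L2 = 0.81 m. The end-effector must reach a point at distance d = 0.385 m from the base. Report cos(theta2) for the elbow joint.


cos(th2) = (d^2 - L1^2 - L2^2)/(2*L1*L2) = (0.385^2 - 0.51^2 - 0.81^2)/(2*0.51*0.81) = -0.9295

-0.9295


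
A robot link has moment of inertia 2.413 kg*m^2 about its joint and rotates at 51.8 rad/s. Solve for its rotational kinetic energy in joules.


KE = (1/2)*I*omega^2 = 0.5*2.413*51.8^2 = 3237.3291

3237.3291 J


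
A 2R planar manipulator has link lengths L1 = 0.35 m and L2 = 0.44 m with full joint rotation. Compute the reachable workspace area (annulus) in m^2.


r_max = L1 + L2 = 0.7900, r_min = |L1 - L2| = 0.0900
A = pi*(r_max^2 - r_min^2) = pi*(0.6241 - 0.0081) = 1.9352

1.9352 m^2


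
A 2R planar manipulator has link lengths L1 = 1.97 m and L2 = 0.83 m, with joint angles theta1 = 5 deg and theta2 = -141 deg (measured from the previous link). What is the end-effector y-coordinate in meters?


y = L1*sin(th1) + L2*sin(th1+th2) = 1.97*sin(5 deg) + 0.83*sin(-136 deg) = -0.4049

-0.4049 m


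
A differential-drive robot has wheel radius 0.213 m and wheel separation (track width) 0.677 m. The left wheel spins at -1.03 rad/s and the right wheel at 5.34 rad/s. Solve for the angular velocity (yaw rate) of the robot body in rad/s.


omega = r*(wR - wL)/L = 0.213*(5.34 - (-1.03))/0.677 = 2.0042

2.0042 rad/s


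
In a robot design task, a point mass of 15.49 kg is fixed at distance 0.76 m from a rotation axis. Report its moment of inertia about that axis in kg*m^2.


I = m*r^2 = 15.49*0.76^2 = 8.9470

8.9470 kg*m^2


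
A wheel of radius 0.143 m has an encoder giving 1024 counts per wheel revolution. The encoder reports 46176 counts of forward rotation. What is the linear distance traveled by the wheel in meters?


revs = 46176/1024 = 45.093750
d = revs * 2*pi*r = 45.093750 * 2*pi*0.143 = 40.5165

40.5165 m


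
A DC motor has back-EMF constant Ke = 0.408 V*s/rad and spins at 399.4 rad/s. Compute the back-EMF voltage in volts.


V_emf = Ke * omega = 0.408*399.4 = 162.9552

162.9552 V


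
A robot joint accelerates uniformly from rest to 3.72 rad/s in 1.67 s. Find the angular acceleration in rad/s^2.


alpha = delta_omega / t = 3.72 / 1.67 = 2.2275

2.2275 rad/s^2


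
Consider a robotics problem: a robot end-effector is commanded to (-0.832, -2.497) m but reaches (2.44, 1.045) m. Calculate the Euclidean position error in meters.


dx = 2.44 - (-0.832) = 3.2720, dy = 1.045 - (-2.497) = 3.5420
err = sqrt(10.705984 + 12.545764) = 4.8220

4.8220 m


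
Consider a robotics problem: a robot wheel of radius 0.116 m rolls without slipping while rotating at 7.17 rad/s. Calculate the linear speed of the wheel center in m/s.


v = omega * r = 7.17 * 0.116 = 0.8317

0.8317 m/s


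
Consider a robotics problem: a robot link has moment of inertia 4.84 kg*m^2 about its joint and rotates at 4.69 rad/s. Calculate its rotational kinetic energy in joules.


KE = (1/2)*I*omega^2 = 0.5*4.84*4.69^2 = 53.2306

53.2306 J


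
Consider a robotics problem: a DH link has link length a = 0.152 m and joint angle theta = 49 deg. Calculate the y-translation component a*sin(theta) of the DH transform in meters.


a*sin(theta) = 0.152*sin(49 deg) = 0.1147

0.1147 m


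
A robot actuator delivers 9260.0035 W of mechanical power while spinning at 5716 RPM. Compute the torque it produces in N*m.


omega = 5716 * 2*pi/60 = 598.578120 rad/s
tau = P / omega = 9260.0035 / 598.578120 = 15.4700

15.4700 N*m


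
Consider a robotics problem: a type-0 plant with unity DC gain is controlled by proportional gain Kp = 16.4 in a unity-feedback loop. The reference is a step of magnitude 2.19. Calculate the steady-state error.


e_ss = R/(1 + Kp) = 2.19/(1 + 16.4) = 2.19/17.4000 = 0.1259

0.1259


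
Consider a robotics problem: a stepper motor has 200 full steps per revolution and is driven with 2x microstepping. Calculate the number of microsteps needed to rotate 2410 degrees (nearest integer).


step_size = 360/(200*2) = 360/400 = 0.900000 deg
n = 2410/(360/400) = 2410*400/360 = 2677.7778 -> 2678

2678 steps


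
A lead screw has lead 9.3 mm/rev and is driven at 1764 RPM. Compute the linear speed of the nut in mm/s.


v = lead * (RPM/60) = 9.3*1764/60 = 273.4200

273.4200 mm/s


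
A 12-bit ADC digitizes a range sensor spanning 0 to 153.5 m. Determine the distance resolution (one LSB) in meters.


res = range / 2^n = 153.5/2^12 = 153.5/4096 = 0.0375

0.0375 m


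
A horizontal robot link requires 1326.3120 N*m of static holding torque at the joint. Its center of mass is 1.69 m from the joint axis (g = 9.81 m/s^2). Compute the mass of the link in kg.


m = tau / (g*L) = 1326.3120 / (9.81 * 1.69) = 80.0000

80.0000 kg


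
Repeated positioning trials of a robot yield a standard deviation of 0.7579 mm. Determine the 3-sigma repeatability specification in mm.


repeatability = 3*sigma = 3*0.7579 = 2.2737

2.2737 mm


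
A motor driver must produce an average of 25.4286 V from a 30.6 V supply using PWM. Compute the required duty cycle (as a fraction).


D = V_avg/V_supply = 25.4286/30.6 = 0.8310

0.8310


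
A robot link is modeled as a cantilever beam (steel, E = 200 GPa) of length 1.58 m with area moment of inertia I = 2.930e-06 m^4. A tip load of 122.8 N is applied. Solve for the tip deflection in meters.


delta = F*L^3/(3*E*I) = 122.8*1.58^3/(3*2.000e+11*2.930e-06)
      = 484.3615136/1758000 = 2.7552e-04

2.7552e-04 m


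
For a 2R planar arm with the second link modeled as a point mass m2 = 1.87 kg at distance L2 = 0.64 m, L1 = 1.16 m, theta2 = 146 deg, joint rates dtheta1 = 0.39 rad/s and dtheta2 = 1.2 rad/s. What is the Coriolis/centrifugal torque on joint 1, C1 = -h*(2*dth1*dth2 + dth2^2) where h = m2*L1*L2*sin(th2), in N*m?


h = m2*L1*L2*sin(th2) = 1.87*1.16*0.64*sin(146 deg) = 0.776321
C1 = -h*(2*0.39*1.2 + 1.2^2) = -0.776321*2.3760 = -1.8445

-1.8445 N*m


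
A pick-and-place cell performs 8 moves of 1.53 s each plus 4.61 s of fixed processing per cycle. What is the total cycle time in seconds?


T = 8*1.53 + 4.61 = 16.8500

16.8500 s


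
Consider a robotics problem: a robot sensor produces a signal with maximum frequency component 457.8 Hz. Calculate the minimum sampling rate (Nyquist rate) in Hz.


f_s,min = 2*f_max = 2*457.8 = 915.6000

915.6000 Hz


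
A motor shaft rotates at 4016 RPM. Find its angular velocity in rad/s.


omega = 4016 * 2*pi/60 = 420.5545

420.5545 rad/s


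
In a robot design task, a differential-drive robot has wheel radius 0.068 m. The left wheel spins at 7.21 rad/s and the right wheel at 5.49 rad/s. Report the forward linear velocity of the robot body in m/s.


v = r*(wR + wL)/2 = 0.068*(5.49 + 7.21)/2 = 0.4318

0.4318 m/s


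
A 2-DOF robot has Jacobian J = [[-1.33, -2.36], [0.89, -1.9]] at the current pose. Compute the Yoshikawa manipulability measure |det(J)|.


det(J) = -1.33*-1.9 - (-2.36)*(0.89) = 4.6274
|det(J)| = 4.6274

4.6274


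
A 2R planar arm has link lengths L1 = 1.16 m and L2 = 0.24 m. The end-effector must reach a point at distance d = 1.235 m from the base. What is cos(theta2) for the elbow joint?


cos(th2) = (d^2 - L1^2 - L2^2)/(2*L1*L2) = (1.235^2 - 1.16^2 - 0.24^2)/(2*1.16*0.24) = 0.2192

0.2192


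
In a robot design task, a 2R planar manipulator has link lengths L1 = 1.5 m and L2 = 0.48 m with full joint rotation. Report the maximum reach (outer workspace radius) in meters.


r_max = L1 + L2 = 1.5 + 0.48 = 1.9800

1.9800 m


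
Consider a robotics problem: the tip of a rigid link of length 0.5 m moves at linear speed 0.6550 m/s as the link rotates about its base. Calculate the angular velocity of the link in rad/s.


omega = v / L = 0.6550 / 0.5 = 1.3100

1.3100 rad/s


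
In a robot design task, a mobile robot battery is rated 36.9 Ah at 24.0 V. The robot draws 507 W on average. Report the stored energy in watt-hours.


E = capacity * V = 36.9*24.0 = 885.6000

885.6000 Wh


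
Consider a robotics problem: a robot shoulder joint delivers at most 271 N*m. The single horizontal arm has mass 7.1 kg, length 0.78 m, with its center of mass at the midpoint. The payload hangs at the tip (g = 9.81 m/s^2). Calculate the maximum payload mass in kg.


tau_arm = m_arm*g*(L/2) = 7.1*9.81*0.78/2 = 27.1639 N*m
tau_payload = tau_max - tau_arm = 271 - 27.1639 = 243.8361
m_payload = tau_payload / (g*L) = 243.8361 / (9.81*0.78) = 31.8665

31.8665 kg


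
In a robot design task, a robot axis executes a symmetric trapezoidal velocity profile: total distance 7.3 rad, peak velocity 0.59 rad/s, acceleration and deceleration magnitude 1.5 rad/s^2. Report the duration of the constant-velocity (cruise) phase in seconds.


t_acc = v/a = 0.393333 s, d_acc = v^2/(2a) = 0.116033 rad each
d_cruise = 7.3 - 2*0.116033 = 7.067934 rad
t_cruise = d_cruise/v = 7.067934/0.59 = 11.9795

11.9795 s


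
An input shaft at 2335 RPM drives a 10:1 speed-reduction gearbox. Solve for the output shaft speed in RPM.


omega_out = omega_in / N = 2335 / 10 = 233.5000

233.5000 RPM


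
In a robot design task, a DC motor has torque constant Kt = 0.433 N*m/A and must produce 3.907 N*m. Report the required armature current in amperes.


I = tau / Kt = 3.907/0.433 = 9.0231

9.0231 A


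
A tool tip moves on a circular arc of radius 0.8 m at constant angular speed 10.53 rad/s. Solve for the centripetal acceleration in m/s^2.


a_c = omega^2 * r = 10.53^2 * 0.8 = 88.7047

88.7047 m/s^2


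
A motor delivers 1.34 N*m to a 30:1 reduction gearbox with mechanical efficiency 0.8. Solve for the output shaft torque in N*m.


tau_out = tau_in * N * eta = 1.34 * 30 * 0.8 = 32.1600

32.1600 N*m


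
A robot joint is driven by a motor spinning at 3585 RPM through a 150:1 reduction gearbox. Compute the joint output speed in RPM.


omega_joint = omega_motor / N = 3585 / 150 = 23.9000

23.9000 RPM


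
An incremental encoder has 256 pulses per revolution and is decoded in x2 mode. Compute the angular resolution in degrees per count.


resolution = 360 / (PPR * 2) = 360 / 512 = 0.7031

0.7031 degrees


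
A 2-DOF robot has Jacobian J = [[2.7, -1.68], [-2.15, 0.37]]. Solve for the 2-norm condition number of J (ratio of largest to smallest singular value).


JJ^T eigenvalues: trace(JJ^T) = 14.8718, det(JJ^T) = det(J)^2 = 6.82776900
s_max^2 = (14.8718 + sqrt(193.85935924))/2 = 14.39756933
s_min^2 = (14.8718 - sqrt(193.85935924))/2 = 0.47423067
kappa = s_max/s_min = sqrt(14.39756933/0.47423067) = 5.5100

5.5100


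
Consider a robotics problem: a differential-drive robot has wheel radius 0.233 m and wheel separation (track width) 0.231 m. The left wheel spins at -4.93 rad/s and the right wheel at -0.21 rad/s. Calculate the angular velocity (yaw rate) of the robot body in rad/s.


omega = r*(wR - wL)/L = 0.233*(-0.21 - (-4.93))/0.231 = 4.7609

4.7609 rad/s


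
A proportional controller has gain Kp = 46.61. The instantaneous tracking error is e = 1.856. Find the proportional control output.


u_P = Kp * e = 46.61 * 1.856 = 86.5082

86.5082


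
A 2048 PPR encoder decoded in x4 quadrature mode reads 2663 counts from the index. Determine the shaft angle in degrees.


angle = counts * 360 / (PPR*4) = 2663 * 360 / 8192 = 117.0264

117.0264 degrees


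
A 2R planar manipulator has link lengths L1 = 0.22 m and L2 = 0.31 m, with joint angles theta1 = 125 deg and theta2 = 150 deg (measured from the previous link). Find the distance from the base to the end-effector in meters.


x = L1*cos(th1) + L2*cos(th1+th2) = -0.099169
y = L1*sin(th1) + L2*sin(th1+th2) = -0.128607
d = sqrt(x^2 + y^2) = sqrt(0.009834 + 0.016540) = 0.1624

0.1624 m
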